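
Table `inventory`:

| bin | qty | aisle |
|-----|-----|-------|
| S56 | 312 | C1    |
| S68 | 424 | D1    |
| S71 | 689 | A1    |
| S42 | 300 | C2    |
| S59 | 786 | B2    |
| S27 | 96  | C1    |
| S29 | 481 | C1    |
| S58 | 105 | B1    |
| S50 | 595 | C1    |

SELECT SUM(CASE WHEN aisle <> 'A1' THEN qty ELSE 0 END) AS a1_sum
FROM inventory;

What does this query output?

3099

bin=S56: ✓ → 312
bin=S68: ✓ → 424
bin=S71: ✗
bin=S42: ✓ → 300
bin=S59: ✓ → 786
bin=S27: ✓ → 96
bin=S29: ✓ → 481
bin=S58: ✓ → 105
bin=S50: ✓ → 595
a1_sum = 312 + 424 + 300 + 786 + 96 + 481 + 105 + 595 = 3099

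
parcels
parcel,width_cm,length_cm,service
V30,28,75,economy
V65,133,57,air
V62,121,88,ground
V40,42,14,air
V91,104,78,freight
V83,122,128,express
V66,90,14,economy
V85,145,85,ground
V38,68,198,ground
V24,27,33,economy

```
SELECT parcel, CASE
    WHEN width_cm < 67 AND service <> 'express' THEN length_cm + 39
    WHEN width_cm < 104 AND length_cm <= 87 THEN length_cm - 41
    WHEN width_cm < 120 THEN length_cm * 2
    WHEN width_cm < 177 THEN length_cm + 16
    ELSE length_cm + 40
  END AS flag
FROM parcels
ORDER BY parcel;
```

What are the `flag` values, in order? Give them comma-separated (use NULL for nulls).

72, 114, 396, 53, 104, 73, -27, 144, 101, 156

parcel=V24: width_cm < 67 AND service <> 'express' → 72
parcel=V30: width_cm < 67 AND service <> 'express' → 114
parcel=V38: width_cm < 120 → 396
parcel=V40: width_cm < 67 AND service <> 'express' → 53
parcel=V62: width_cm < 177 → 104
parcel=V65: width_cm < 177 → 73
parcel=V66: width_cm < 104 AND length_cm <= 87 → -27
parcel=V83: width_cm < 177 → 144
parcel=V85: width_cm < 177 → 101
parcel=V91: width_cm < 120 → 156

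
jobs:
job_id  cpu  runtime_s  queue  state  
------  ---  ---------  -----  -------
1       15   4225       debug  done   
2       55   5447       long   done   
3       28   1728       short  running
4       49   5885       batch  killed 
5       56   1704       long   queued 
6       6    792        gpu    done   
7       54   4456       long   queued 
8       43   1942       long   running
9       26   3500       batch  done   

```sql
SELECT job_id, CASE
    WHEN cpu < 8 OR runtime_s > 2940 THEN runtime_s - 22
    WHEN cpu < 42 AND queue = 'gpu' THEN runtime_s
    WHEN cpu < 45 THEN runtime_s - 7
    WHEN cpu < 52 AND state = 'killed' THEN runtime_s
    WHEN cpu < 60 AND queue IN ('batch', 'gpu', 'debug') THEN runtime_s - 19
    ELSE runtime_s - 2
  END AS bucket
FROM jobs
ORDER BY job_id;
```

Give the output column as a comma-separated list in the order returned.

job_id=1: cpu < 8 OR runtime_s > 2940 → 4203
job_id=2: cpu < 8 OR runtime_s > 2940 → 5425
job_id=3: cpu < 45 → 1721
job_id=4: cpu < 8 OR runtime_s > 2940 → 5863
job_id=5: ELSE → 1702
job_id=6: cpu < 8 OR runtime_s > 2940 → 770
job_id=7: cpu < 8 OR runtime_s > 2940 → 4434
job_id=8: cpu < 45 → 1935
job_id=9: cpu < 8 OR runtime_s > 2940 → 3478

4203, 5425, 1721, 5863, 1702, 770, 4434, 1935, 3478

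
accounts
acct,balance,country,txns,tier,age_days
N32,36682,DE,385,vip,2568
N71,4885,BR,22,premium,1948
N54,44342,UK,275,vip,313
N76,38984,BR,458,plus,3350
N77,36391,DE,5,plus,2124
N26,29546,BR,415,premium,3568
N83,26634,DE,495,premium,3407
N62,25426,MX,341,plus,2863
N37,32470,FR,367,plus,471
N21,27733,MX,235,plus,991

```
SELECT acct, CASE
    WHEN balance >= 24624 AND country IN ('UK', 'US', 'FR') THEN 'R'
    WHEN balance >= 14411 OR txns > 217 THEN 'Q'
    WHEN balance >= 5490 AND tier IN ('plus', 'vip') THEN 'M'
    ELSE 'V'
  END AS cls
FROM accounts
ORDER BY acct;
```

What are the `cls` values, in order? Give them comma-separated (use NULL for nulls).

Q, Q, Q, R, R, Q, V, Q, Q, Q

acct=N21: balance >= 14411 OR txns > 217 → Q
acct=N26: balance >= 14411 OR txns > 217 → Q
acct=N32: balance >= 14411 OR txns > 217 → Q
acct=N37: balance >= 24624 AND country IN ('UK', 'US', 'FR') → R
acct=N54: balance >= 24624 AND country IN ('UK', 'US', 'FR') → R
acct=N62: balance >= 14411 OR txns > 217 → Q
acct=N71: ELSE → V
acct=N76: balance >= 14411 OR txns > 217 → Q
acct=N77: balance >= 14411 OR txns > 217 → Q
acct=N83: balance >= 14411 OR txns > 217 → Q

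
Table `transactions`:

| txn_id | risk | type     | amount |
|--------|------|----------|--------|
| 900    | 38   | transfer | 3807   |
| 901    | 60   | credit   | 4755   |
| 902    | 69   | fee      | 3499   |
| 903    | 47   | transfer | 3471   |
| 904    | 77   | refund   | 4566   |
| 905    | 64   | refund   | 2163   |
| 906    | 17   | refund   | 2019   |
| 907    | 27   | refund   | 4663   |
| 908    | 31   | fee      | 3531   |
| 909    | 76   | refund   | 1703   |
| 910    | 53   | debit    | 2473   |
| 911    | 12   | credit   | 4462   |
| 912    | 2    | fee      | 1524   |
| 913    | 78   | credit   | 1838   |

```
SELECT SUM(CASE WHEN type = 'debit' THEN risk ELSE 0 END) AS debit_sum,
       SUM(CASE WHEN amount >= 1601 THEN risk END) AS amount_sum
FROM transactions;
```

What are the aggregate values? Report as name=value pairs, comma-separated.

[debit_sum: type = 'debit']
txn_id=900: ✗
txn_id=901: ✗
txn_id=902: ✗
txn_id=903: ✗
txn_id=904: ✗
txn_id=905: ✗
txn_id=906: ✗
txn_id=907: ✗
txn_id=908: ✗
txn_id=909: ✗
txn_id=910: ✓ → 53
txn_id=911: ✗
txn_id=912: ✗
txn_id=913: ✗
debit_sum = 53
—
[amount_sum: amount >= 1601]
txn_id=900: ✓ → 38
txn_id=901: ✓ → 60
txn_id=902: ✓ → 69
txn_id=903: ✓ → 47
txn_id=904: ✓ → 77
txn_id=905: ✓ → 64
txn_id=906: ✓ → 17
txn_id=907: ✓ → 27
txn_id=908: ✓ → 31
txn_id=909: ✓ → 76
txn_id=910: ✓ → 53
txn_id=911: ✓ → 12
txn_id=912: ✗
txn_id=913: ✓ → 78
amount_sum = 38 + 60 + 69 + 47 + 77 + 64 + 17 + 27 + 31 + 76 + 53 + 12 + 78 = 649

debit_sum=53, amount_sum=649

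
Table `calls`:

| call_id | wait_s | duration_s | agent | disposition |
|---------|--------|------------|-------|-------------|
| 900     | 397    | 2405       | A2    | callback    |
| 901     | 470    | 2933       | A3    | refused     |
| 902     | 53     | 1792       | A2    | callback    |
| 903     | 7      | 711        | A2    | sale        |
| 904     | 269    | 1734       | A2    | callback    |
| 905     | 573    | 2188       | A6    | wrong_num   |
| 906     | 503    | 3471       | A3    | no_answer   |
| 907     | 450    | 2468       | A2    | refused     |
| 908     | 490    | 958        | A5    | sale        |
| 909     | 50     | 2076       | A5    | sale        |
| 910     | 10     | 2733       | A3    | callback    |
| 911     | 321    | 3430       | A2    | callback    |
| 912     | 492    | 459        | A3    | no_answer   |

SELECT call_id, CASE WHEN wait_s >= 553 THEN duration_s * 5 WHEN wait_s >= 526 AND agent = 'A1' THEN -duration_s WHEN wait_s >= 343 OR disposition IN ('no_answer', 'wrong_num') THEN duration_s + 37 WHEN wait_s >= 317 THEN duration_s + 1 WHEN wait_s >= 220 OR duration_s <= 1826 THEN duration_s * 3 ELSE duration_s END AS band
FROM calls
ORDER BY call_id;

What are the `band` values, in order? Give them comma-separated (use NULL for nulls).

2442, 2970, 5376, 2133, 5202, 10940, 3508, 2505, 995, 2076, 2733, 3431, 496

call_id=900: wait_s >= 343 OR disposition IN ('no_answer', 'wrong_num') → 2442
call_id=901: wait_s >= 343 OR disposition IN ('no_answer', 'wrong_num') → 2970
call_id=902: wait_s >= 220 OR duration_s <= 1826 → 5376
call_id=903: wait_s >= 220 OR duration_s <= 1826 → 2133
call_id=904: wait_s >= 220 OR duration_s <= 1826 → 5202
call_id=905: wait_s >= 553 → 10940
call_id=906: wait_s >= 343 OR disposition IN ('no_answer', 'wrong_num') → 3508
call_id=907: wait_s >= 343 OR disposition IN ('no_answer', 'wrong_num') → 2505
call_id=908: wait_s >= 343 OR disposition IN ('no_answer', 'wrong_num') → 995
call_id=909: ELSE → 2076
call_id=910: ELSE → 2733
call_id=911: wait_s >= 317 → 3431
call_id=912: wait_s >= 343 OR disposition IN ('no_answer', 'wrong_num') → 496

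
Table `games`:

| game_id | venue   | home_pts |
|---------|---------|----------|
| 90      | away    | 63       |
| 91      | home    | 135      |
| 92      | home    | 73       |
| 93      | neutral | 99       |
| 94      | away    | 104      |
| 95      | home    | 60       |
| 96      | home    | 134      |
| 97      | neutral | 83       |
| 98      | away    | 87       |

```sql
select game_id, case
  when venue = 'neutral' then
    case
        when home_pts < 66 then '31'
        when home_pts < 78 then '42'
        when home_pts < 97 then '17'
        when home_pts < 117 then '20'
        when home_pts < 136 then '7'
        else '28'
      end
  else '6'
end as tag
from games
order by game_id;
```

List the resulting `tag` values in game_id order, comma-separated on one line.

game_id=90: venue='away' → outer ELSE → 6
game_id=91: venue='home' → outer ELSE → 6
game_id=92: venue='home' → outer ELSE → 6
game_id=93: venue='neutral' → inner[home_pts < 117] → 20
game_id=94: venue='away' → outer ELSE → 6
game_id=95: venue='home' → outer ELSE → 6
game_id=96: venue='home' → outer ELSE → 6
game_id=97: venue='neutral' → inner[home_pts < 97] → 17
game_id=98: venue='away' → outer ELSE → 6

6, 6, 6, 20, 6, 6, 6, 17, 6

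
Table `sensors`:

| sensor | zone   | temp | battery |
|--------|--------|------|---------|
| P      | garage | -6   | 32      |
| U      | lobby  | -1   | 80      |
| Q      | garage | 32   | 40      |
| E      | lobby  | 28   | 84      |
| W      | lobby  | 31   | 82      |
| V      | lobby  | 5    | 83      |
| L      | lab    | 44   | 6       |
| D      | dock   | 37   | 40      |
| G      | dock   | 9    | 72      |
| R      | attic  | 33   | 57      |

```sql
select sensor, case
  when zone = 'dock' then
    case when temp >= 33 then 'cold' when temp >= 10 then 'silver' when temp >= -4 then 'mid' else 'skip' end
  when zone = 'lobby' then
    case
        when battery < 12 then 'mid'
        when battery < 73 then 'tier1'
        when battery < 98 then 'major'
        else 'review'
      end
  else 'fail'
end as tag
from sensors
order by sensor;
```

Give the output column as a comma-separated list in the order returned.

sensor=D: zone='dock' → inner[temp >= 33] → cold
sensor=E: zone='lobby' → inner[battery < 98] → major
sensor=G: zone='dock' → inner[temp >= -4] → mid
sensor=L: zone='lab' → outer ELSE → fail
sensor=P: zone='garage' → outer ELSE → fail
sensor=Q: zone='garage' → outer ELSE → fail
sensor=R: zone='attic' → outer ELSE → fail
sensor=U: zone='lobby' → inner[battery < 98] → major
sensor=V: zone='lobby' → inner[battery < 98] → major
sensor=W: zone='lobby' → inner[battery < 98] → major

cold, major, mid, fail, fail, fail, fail, major, major, major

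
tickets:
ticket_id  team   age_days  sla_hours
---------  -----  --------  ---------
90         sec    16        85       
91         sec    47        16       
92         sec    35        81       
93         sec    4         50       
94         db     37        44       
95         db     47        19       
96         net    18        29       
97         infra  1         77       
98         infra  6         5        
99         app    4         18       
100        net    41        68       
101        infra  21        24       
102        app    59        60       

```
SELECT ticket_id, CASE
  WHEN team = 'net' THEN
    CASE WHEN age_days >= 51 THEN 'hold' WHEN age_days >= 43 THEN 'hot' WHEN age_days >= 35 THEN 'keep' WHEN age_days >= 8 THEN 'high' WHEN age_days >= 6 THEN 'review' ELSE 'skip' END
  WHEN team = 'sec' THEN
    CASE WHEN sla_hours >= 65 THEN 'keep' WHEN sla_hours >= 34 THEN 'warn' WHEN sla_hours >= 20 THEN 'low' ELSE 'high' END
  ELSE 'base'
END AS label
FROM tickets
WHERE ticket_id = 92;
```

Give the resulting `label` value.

ticket_id = 92: team=sec, age_days=35, sla_hours=81.
team='sec' → inner[sla_hours >= 65] → keep

keep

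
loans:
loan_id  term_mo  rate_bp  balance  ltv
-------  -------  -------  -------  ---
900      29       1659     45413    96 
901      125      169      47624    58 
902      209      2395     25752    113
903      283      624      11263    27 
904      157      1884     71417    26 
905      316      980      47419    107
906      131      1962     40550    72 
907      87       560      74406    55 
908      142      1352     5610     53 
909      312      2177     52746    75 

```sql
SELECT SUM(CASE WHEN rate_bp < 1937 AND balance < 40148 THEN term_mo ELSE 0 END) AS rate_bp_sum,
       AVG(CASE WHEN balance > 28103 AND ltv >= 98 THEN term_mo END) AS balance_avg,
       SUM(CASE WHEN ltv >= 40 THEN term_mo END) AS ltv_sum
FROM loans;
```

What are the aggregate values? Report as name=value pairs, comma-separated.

rate_bp_sum=425, balance_avg=316, ltv_sum=1351

[rate_bp_sum: rate_bp < 1937 AND balance < 40148]
loan_id=900: ✗
loan_id=901: ✗
loan_id=902: ✗
loan_id=903: ✓ → 283
loan_id=904: ✗
loan_id=905: ✗
loan_id=906: ✗
loan_id=907: ✗
loan_id=908: ✓ → 142
loan_id=909: ✗
rate_bp_sum = 283 + 142 = 425
—
[balance_avg: balance > 28103 AND ltv >= 98]
loan_id=900: ✗
loan_id=901: ✗
loan_id=902: ✗
loan_id=903: ✗
loan_id=904: ✗
loan_id=905: ✓ → 316
loan_id=906: ✗
loan_id=907: ✗
loan_id=908: ✗
loan_id=909: ✗
balance_avg = 316
—
[ltv_sum: ltv >= 40]
loan_id=900: ✓ → 29
loan_id=901: ✓ → 125
loan_id=902: ✓ → 209
loan_id=903: ✗
loan_id=904: ✗
loan_id=905: ✓ → 316
loan_id=906: ✓ → 131
loan_id=907: ✓ → 87
loan_id=908: ✓ → 142
loan_id=909: ✓ → 312
ltv_sum = 29 + 125 + 209 + 316 + 131 + 87 + 142 + 312 = 1351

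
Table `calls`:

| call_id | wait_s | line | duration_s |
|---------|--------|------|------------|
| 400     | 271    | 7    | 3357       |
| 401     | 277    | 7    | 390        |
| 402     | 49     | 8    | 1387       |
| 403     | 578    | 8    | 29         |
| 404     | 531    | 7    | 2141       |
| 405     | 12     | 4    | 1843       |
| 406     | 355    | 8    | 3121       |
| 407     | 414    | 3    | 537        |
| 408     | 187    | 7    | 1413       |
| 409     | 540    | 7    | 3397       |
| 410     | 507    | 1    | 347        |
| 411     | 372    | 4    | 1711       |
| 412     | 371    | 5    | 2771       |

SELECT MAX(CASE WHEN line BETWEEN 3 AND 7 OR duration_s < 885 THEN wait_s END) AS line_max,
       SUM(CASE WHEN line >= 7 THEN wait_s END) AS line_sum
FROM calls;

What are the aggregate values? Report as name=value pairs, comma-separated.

[line_max: line BETWEEN 3 AND 7 OR duration_s < 885]
call_id=400: ✓ → 271
call_id=401: ✓ → 277
call_id=402: ✗
call_id=403: ✓ → 578
call_id=404: ✓ → 531
call_id=405: ✓ → 12
call_id=406: ✗
call_id=407: ✓ → 414
call_id=408: ✓ → 187
call_id=409: ✓ → 540
call_id=410: ✓ → 507
call_id=411: ✓ → 372
call_id=412: ✓ → 371
line_max = MAX(271, 277, 578, 531, 12, 414, 187, 540, 507, 372, 371) = 578
—
[line_sum: line >= 7]
call_id=400: ✓ → 271
call_id=401: ✓ → 277
call_id=402: ✓ → 49
call_id=403: ✓ → 578
call_id=404: ✓ → 531
call_id=405: ✗
call_id=406: ✓ → 355
call_id=407: ✗
call_id=408: ✓ → 187
call_id=409: ✓ → 540
call_id=410: ✗
call_id=411: ✗
call_id=412: ✗
line_sum = 271 + 277 + 49 + 578 + 531 + 355 + 187 + 540 = 2788

line_max=578, line_sum=2788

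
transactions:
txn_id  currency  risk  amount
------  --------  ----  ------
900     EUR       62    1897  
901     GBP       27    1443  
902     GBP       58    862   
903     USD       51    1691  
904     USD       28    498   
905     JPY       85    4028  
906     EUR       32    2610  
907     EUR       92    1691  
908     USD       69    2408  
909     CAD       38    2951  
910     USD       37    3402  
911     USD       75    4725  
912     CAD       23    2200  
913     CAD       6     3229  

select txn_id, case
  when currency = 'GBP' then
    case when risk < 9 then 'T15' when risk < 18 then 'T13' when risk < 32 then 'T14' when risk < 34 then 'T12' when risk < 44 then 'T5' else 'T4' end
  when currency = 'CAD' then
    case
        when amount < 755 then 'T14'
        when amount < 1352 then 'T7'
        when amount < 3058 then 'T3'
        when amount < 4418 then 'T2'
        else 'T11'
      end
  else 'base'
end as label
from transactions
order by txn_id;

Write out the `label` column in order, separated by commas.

txn_id=900: currency='EUR' → outer ELSE → base
txn_id=901: currency='GBP' → inner[risk < 32] → T14
txn_id=902: currency='GBP' → inner[ELSE] → T4
txn_id=903: currency='USD' → outer ELSE → base
txn_id=904: currency='USD' → outer ELSE → base
txn_id=905: currency='JPY' → outer ELSE → base
txn_id=906: currency='EUR' → outer ELSE → base
txn_id=907: currency='EUR' → outer ELSE → base
txn_id=908: currency='USD' → outer ELSE → base
txn_id=909: currency='CAD' → inner[amount < 3058] → T3
txn_id=910: currency='USD' → outer ELSE → base
txn_id=911: currency='USD' → outer ELSE → base
txn_id=912: currency='CAD' → inner[amount < 3058] → T3
txn_id=913: currency='CAD' → inner[amount < 4418] → T2

base, T14, T4, base, base, base, base, base, base, T3, base, base, T3, T2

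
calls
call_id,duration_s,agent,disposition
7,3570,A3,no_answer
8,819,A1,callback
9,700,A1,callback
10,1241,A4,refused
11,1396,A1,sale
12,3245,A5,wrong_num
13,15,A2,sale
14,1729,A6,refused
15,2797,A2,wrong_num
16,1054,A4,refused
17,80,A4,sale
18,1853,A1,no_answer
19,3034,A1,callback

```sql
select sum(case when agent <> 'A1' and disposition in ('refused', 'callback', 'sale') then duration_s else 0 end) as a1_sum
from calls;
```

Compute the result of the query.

call_id=7: ✗
call_id=8: ✗
call_id=9: ✗
call_id=10: ✓ → 1241
call_id=11: ✗
call_id=12: ✗
call_id=13: ✓ → 15
call_id=14: ✓ → 1729
call_id=15: ✗
call_id=16: ✓ → 1054
call_id=17: ✓ → 80
call_id=18: ✗
call_id=19: ✗
a1_sum = 1241 + 15 + 1729 + 1054 + 80 = 4119

4119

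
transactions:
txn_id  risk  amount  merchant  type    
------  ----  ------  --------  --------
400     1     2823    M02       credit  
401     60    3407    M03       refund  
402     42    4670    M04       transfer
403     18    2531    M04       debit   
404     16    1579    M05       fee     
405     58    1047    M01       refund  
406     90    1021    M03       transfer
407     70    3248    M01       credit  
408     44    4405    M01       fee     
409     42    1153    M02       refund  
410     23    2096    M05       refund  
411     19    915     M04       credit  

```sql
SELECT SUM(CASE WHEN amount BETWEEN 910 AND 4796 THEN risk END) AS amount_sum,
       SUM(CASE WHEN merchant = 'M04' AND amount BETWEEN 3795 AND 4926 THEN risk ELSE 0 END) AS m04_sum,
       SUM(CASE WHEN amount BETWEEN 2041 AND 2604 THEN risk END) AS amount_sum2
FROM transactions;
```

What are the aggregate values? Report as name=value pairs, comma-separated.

amount_sum=483, m04_sum=42, amount_sum2=41

[amount_sum: amount BETWEEN 910 AND 4796]
txn_id=400: ✓ → 1
txn_id=401: ✓ → 60
txn_id=402: ✓ → 42
txn_id=403: ✓ → 18
txn_id=404: ✓ → 16
txn_id=405: ✓ → 58
txn_id=406: ✓ → 90
txn_id=407: ✓ → 70
txn_id=408: ✓ → 44
txn_id=409: ✓ → 42
txn_id=410: ✓ → 23
txn_id=411: ✓ → 19
amount_sum = 1 + 60 + 42 + 18 + 16 + 58 + 90 + 70 + 44 + 42 + 23 + 19 = 483
—
[m04_sum: merchant = 'M04' AND amount BETWEEN 3795 AND 4926]
txn_id=400: ✗
txn_id=401: ✗
txn_id=402: ✓ → 42
txn_id=403: ✗
txn_id=404: ✗
txn_id=405: ✗
txn_id=406: ✗
txn_id=407: ✗
txn_id=408: ✗
txn_id=409: ✗
txn_id=410: ✗
txn_id=411: ✗
m04_sum = 42
—
[amount_sum2: amount BETWEEN 2041 AND 2604]
txn_id=400: ✗
txn_id=401: ✗
txn_id=402: ✗
txn_id=403: ✓ → 18
txn_id=404: ✗
txn_id=405: ✗
txn_id=406: ✗
txn_id=407: ✗
txn_id=408: ✗
txn_id=409: ✗
txn_id=410: ✓ → 23
txn_id=411: ✗
amount_sum2 = 18 + 23 = 41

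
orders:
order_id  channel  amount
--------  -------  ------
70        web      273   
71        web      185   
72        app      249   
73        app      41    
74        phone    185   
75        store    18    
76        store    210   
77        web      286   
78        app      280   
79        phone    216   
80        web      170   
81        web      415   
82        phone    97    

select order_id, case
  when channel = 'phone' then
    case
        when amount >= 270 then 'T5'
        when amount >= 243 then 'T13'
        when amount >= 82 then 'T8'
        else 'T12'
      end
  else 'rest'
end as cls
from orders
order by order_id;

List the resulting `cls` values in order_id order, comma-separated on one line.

order_id=70: channel='web' → outer ELSE → rest
order_id=71: channel='web' → outer ELSE → rest
order_id=72: channel='app' → outer ELSE → rest
order_id=73: channel='app' → outer ELSE → rest
order_id=74: channel='phone' → inner[amount >= 82] → T8
order_id=75: channel='store' → outer ELSE → rest
order_id=76: channel='store' → outer ELSE → rest
order_id=77: channel='web' → outer ELSE → rest
order_id=78: channel='app' → outer ELSE → rest
order_id=79: channel='phone' → inner[amount >= 82] → T8
order_id=80: channel='web' → outer ELSE → rest
order_id=81: channel='web' → outer ELSE → rest
order_id=82: channel='phone' → inner[amount >= 82] → T8

rest, rest, rest, rest, T8, rest, rest, rest, rest, T8, rest, rest, T8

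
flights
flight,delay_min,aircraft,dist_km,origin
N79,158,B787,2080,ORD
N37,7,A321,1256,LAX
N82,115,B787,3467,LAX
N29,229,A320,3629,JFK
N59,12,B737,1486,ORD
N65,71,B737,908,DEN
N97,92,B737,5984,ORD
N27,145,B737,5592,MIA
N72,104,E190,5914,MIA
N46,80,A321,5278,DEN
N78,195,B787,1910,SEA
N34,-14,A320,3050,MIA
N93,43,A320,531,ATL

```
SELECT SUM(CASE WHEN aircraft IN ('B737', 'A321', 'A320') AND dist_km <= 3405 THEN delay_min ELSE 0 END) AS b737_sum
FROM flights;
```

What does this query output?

flight=N79: ✗
flight=N37: ✓ → 7
flight=N82: ✗
flight=N29: ✗
flight=N59: ✓ → 12
flight=N65: ✓ → 71
flight=N97: ✗
flight=N27: ✗
flight=N72: ✗
flight=N46: ✗
flight=N78: ✗
flight=N34: ✓ → -14
flight=N93: ✓ → 43
b737_sum = 7 + 12 + 71 + -14 + 43 = 119

119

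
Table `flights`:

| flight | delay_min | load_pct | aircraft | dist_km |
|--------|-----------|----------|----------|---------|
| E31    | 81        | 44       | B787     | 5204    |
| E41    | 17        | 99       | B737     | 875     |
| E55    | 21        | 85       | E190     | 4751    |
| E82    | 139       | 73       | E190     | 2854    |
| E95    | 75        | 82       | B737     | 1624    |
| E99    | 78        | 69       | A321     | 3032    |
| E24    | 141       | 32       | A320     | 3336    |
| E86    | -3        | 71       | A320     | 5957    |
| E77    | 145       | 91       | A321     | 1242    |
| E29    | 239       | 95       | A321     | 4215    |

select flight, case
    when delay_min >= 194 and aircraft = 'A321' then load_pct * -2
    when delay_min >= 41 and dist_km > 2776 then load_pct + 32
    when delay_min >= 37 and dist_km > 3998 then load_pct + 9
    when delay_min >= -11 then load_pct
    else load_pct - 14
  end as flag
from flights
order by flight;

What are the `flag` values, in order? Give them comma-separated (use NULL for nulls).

flight=E24: delay_min >= 41 and dist_km > 2776 → 64
flight=E29: delay_min >= 194 and aircraft = 'A321' → -190
flight=E31: delay_min >= 41 and dist_km > 2776 → 76
flight=E41: delay_min >= -11 → 99
flight=E55: delay_min >= -11 → 85
flight=E77: delay_min >= -11 → 91
flight=E82: delay_min >= 41 and dist_km > 2776 → 105
flight=E86: delay_min >= -11 → 71
flight=E95: delay_min >= -11 → 82
flight=E99: delay_min >= 41 and dist_km > 2776 → 101

64, -190, 76, 99, 85, 91, 105, 71, 82, 101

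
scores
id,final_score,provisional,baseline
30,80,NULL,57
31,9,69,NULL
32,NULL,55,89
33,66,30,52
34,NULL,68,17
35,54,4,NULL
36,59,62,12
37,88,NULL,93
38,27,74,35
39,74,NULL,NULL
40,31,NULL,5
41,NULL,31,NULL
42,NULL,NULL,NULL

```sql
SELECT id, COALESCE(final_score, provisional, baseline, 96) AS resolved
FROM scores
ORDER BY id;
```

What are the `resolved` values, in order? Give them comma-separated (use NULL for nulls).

id=30: final_score=80 → 80
id=31: final_score=9 → 9
id=32: final_score=NULL, provisional=55 → 55
id=33: final_score=66 → 66
id=34: final_score=NULL, provisional=68 → 68
id=35: final_score=54 → 54
id=36: final_score=59 → 59
id=37: final_score=88 → 88
id=38: final_score=27 → 27
id=39: final_score=74 → 74
id=40: final_score=31 → 31
id=41: final_score=NULL, provisional=31 → 31
id=42: final_score=NULL, provisional=NULL, baseline=NULL, → literal 96 → 96

80, 9, 55, 66, 68, 54, 59, 88, 27, 74, 31, 31, 96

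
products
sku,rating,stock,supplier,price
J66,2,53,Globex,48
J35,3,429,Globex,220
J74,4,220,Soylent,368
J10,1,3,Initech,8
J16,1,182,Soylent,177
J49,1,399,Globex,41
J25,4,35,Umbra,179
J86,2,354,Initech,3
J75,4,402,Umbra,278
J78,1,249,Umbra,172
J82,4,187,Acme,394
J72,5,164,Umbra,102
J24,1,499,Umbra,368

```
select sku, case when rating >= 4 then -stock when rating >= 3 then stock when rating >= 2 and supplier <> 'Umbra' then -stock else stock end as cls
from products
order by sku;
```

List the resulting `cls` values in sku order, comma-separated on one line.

sku=J10: ELSE → 3
sku=J16: ELSE → 182
sku=J24: ELSE → 499
sku=J25: rating >= 4 → -35
sku=J35: rating >= 3 → 429
sku=J49: ELSE → 399
sku=J66: rating >= 2 and supplier <> 'Umbra' → -53
sku=J72: rating >= 4 → -164
sku=J74: rating >= 4 → -220
sku=J75: rating >= 4 → -402
sku=J78: ELSE → 249
sku=J82: rating >= 4 → -187
sku=J86: rating >= 2 and supplier <> 'Umbra' → -354

3, 182, 499, -35, 429, 399, -53, -164, -220, -402, 249, -187, -354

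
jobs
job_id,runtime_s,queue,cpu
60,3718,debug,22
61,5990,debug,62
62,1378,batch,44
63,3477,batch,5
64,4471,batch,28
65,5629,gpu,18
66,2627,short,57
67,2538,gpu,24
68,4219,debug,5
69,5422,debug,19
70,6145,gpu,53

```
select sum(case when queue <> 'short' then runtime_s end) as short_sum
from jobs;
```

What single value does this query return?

job_id=60: ✓ → 3718
job_id=61: ✓ → 5990
job_id=62: ✓ → 1378
job_id=63: ✓ → 3477
job_id=64: ✓ → 4471
job_id=65: ✓ → 5629
job_id=66: ✗
job_id=67: ✓ → 2538
job_id=68: ✓ → 4219
job_id=69: ✓ → 5422
job_id=70: ✓ → 6145
short_sum = 3718 + 5990 + 1378 + 3477 + 4471 + 5629 + 2538 + 4219 + 5422 + 6145 = 42987

42987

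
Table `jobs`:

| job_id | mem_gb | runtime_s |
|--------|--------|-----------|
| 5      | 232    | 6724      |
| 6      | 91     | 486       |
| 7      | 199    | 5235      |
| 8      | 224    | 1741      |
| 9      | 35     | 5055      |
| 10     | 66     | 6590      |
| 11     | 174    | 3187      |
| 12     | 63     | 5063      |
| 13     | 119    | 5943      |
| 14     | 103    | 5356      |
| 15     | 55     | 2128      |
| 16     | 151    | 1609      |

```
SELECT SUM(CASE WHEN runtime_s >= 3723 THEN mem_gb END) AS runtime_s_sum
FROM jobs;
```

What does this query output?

817

job_id=5: ✓ → 232
job_id=6: ✗
job_id=7: ✓ → 199
job_id=8: ✗
job_id=9: ✓ → 35
job_id=10: ✓ → 66
job_id=11: ✗
job_id=12: ✓ → 63
job_id=13: ✓ → 119
job_id=14: ✓ → 103
job_id=15: ✗
job_id=16: ✗
runtime_s_sum = 232 + 199 + 35 + 66 + 63 + 119 + 103 = 817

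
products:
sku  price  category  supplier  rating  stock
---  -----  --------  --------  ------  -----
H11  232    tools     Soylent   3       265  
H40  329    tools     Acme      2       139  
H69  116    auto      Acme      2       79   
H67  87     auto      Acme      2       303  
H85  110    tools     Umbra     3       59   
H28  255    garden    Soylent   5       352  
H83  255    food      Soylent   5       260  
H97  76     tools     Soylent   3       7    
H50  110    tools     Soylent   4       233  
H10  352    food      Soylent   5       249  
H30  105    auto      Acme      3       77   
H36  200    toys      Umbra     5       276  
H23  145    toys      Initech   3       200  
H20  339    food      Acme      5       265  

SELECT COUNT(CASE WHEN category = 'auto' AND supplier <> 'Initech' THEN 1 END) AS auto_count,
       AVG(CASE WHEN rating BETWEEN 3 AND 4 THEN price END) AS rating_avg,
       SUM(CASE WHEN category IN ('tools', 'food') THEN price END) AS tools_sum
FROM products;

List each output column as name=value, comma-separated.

auto_count=3, rating_avg=129.6666666667, tools_sum=1803

[auto_count: category = 'auto' AND supplier <> 'Initech']
sku=H11: ✗
sku=H40: ✗
sku=H69: ✓ → 1
sku=H67: ✓ → 1
sku=H85: ✗
sku=H28: ✗
sku=H83: ✗
sku=H97: ✗
sku=H50: ✗
sku=H10: ✗
sku=H30: ✓ → 1
sku=H36: ✗
sku=H23: ✗
sku=H20: ✗
auto_count = COUNT(1, 1, 1) = 3
—
[rating_avg: rating BETWEEN 3 AND 4]
sku=H11: ✓ → 232
sku=H40: ✗
sku=H69: ✗
sku=H67: ✗
sku=H85: ✓ → 110
sku=H28: ✗
sku=H83: ✗
sku=H97: ✓ → 76
sku=H50: ✓ → 110
sku=H10: ✗
sku=H30: ✓ → 105
sku=H36: ✗
sku=H23: ✓ → 145
sku=H20: ✗
rating_avg = (232 + 110 + 76 + 110 + 105 + 145) / 6 = 129.6666666667
—
[tools_sum: category IN ('tools', 'food')]
sku=H11: ✓ → 232
sku=H40: ✓ → 329
sku=H69: ✗
sku=H67: ✗
sku=H85: ✓ → 110
sku=H28: ✗
sku=H83: ✓ → 255
sku=H97: ✓ → 76
sku=H50: ✓ → 110
sku=H10: ✓ → 352
sku=H30: ✗
sku=H36: ✗
sku=H23: ✗
sku=H20: ✓ → 339
tools_sum = 232 + 329 + 110 + 255 + 76 + 110 + 352 + 339 = 1803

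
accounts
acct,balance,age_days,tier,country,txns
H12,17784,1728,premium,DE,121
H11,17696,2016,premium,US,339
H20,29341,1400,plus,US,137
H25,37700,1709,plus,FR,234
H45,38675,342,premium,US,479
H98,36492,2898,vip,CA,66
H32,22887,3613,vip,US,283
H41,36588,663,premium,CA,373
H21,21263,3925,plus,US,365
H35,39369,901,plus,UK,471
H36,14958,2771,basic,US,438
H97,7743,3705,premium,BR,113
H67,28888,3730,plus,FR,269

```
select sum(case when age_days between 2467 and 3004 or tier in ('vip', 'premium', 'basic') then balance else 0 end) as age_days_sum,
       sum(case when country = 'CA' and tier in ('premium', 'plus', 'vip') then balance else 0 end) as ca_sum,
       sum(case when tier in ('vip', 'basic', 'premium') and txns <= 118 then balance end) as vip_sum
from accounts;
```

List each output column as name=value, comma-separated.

age_days_sum=192823, ca_sum=73080, vip_sum=44235

[age_days_sum: age_days between 2467 and 3004 or tier in ('vip', 'premium', 'basic')]
acct=H12: ✓ → 17784
acct=H11: ✓ → 17696
acct=H20: ✗
acct=H25: ✗
acct=H45: ✓ → 38675
acct=H98: ✓ → 36492
acct=H32: ✓ → 22887
acct=H41: ✓ → 36588
acct=H21: ✗
acct=H35: ✗
acct=H36: ✓ → 14958
acct=H97: ✓ → 7743
acct=H67: ✗
age_days_sum = 17784 + 17696 + 38675 + 36492 + 22887 + 36588 + 14958 + 7743 = 192823
—
[ca_sum: country = 'CA' and tier in ('premium', 'plus', 'vip')]
acct=H12: ✗
acct=H11: ✗
acct=H20: ✗
acct=H25: ✗
acct=H45: ✗
acct=H98: ✓ → 36492
acct=H32: ✗
acct=H41: ✓ → 36588
acct=H21: ✗
acct=H35: ✗
acct=H36: ✗
acct=H97: ✗
acct=H67: ✗
ca_sum = 36492 + 36588 = 73080
—
[vip_sum: tier in ('vip', 'basic', 'premium') and txns <= 118]
acct=H12: ✗
acct=H11: ✗
acct=H20: ✗
acct=H25: ✗
acct=H45: ✗
acct=H98: ✓ → 36492
acct=H32: ✗
acct=H41: ✗
acct=H21: ✗
acct=H35: ✗
acct=H36: ✗
acct=H97: ✓ → 7743
acct=H67: ✗
vip_sum = 36492 + 7743 = 44235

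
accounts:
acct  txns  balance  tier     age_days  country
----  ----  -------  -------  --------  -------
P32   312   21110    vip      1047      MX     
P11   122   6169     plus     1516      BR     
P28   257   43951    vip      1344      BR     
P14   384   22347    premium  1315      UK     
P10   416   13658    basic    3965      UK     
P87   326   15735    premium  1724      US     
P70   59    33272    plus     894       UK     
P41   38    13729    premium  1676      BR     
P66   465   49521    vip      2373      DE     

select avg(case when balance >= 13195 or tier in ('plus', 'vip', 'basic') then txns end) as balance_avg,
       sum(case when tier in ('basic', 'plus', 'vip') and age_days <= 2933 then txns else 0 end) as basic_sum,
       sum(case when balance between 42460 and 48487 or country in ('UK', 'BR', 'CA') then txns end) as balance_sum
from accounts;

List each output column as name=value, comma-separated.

[balance_avg: balance >= 13195 or tier in ('plus', 'vip', 'basic')]
acct=P32: ✓ → 312
acct=P11: ✓ → 122
acct=P28: ✓ → 257
acct=P14: ✓ → 384
acct=P10: ✓ → 416
acct=P87: ✓ → 326
acct=P70: ✓ → 59
acct=P41: ✓ → 38
acct=P66: ✓ → 465
balance_avg = (312 + 122 + 257 + 384 + 416 + 326 + 59 + 38 + 465) / 9 = 264.3333333333
—
[basic_sum: tier in ('basic', 'plus', 'vip') and age_days <= 2933]
acct=P32: ✓ → 312
acct=P11: ✓ → 122
acct=P28: ✓ → 257
acct=P14: ✗
acct=P10: ✗
acct=P87: ✗
acct=P70: ✓ → 59
acct=P41: ✗
acct=P66: ✓ → 465
basic_sum = 312 + 122 + 257 + 59 + 465 = 1215
—
[balance_sum: balance between 42460 and 48487 or country in ('UK', 'BR', 'CA')]
acct=P32: ✗
acct=P11: ✓ → 122
acct=P28: ✓ → 257
acct=P14: ✓ → 384
acct=P10: ✓ → 416
acct=P87: ✗
acct=P70: ✓ → 59
acct=P41: ✓ → 38
acct=P66: ✗
balance_sum = 122 + 257 + 384 + 416 + 59 + 38 = 1276

balance_avg=264.3333333333, basic_sum=1215, balance_sum=1276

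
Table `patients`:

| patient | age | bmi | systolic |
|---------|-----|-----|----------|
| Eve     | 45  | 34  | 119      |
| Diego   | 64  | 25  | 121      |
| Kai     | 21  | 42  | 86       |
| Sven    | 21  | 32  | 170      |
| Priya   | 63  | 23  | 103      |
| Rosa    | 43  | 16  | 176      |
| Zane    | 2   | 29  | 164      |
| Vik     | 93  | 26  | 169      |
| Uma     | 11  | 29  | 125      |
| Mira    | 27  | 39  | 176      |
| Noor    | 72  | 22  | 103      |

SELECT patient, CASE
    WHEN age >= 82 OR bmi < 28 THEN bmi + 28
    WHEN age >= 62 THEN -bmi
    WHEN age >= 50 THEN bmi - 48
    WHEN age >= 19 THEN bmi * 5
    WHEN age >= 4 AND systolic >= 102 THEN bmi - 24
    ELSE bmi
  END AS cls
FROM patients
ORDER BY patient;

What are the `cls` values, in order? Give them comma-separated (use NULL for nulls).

patient=Diego: age >= 82 OR bmi < 28 → 53
patient=Eve: age >= 19 → 170
patient=Kai: age >= 19 → 210
patient=Mira: age >= 19 → 195
patient=Noor: age >= 82 OR bmi < 28 → 50
patient=Priya: age >= 82 OR bmi < 28 → 51
patient=Rosa: age >= 82 OR bmi < 28 → 44
patient=Sven: age >= 19 → 160
patient=Uma: age >= 4 AND systolic >= 102 → 5
patient=Vik: age >= 82 OR bmi < 28 → 54
patient=Zane: ELSE → 29

53, 170, 210, 195, 50, 51, 44, 160, 5, 54, 29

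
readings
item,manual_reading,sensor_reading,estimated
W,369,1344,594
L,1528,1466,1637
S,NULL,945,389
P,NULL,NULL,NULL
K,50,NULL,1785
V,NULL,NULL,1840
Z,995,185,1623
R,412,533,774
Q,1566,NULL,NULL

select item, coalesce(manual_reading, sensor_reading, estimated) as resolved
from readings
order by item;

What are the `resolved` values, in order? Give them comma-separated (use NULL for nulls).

50, 1528, NULL, 1566, 412, 945, 1840, 369, 995

item=K: manual_reading=50 → 50
item=L: manual_reading=1528 → 1528
item=P: manual_reading=NULL, sensor_reading=NULL, estimated=NULL (all NULL) → NULL
item=Q: manual_reading=1566 → 1566
item=R: manual_reading=412 → 412
item=S: manual_reading=NULL, sensor_reading=945 → 945
item=V: manual_reading=NULL, sensor_reading=NULL, estimated=1840 → 1840
item=W: manual_reading=369 → 369
item=Z: manual_reading=995 → 995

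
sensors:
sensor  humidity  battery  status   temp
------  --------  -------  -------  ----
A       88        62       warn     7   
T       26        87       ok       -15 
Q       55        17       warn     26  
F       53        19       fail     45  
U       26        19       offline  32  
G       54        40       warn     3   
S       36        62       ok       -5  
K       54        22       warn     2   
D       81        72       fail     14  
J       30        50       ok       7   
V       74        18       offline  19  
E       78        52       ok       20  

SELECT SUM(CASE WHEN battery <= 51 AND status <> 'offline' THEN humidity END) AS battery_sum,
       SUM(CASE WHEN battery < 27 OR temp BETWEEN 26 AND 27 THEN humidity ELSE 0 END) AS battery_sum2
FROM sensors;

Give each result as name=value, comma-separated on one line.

battery_sum=246, battery_sum2=262

[battery_sum: battery <= 51 AND status <> 'offline']
sensor=A: ✗
sensor=T: ✗
sensor=Q: ✓ → 55
sensor=F: ✓ → 53
sensor=U: ✗
sensor=G: ✓ → 54
sensor=S: ✗
sensor=K: ✓ → 54
sensor=D: ✗
sensor=J: ✓ → 30
sensor=V: ✗
sensor=E: ✗
battery_sum = 55 + 53 + 54 + 54 + 30 = 246
—
[battery_sum2: battery < 27 OR temp BETWEEN 26 AND 27]
sensor=A: ✗
sensor=T: ✗
sensor=Q: ✓ → 55
sensor=F: ✓ → 53
sensor=U: ✓ → 26
sensor=G: ✗
sensor=S: ✗
sensor=K: ✓ → 54
sensor=D: ✗
sensor=J: ✗
sensor=V: ✓ → 74
sensor=E: ✗
battery_sum2 = 55 + 53 + 26 + 54 + 74 = 262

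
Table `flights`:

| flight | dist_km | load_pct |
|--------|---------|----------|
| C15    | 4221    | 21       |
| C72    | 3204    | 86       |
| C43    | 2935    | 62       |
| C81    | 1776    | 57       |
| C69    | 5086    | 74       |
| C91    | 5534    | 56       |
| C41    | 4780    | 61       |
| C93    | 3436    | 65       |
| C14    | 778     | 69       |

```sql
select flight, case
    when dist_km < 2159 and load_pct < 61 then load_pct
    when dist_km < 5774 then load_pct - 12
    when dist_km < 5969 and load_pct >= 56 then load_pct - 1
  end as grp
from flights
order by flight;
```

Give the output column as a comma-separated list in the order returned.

57, 9, 49, 50, 62, 74, 57, 44, 53

flight=C14: dist_km < 5774 → 57
flight=C15: dist_km < 5774 → 9
flight=C41: dist_km < 5774 → 49
flight=C43: dist_km < 5774 → 50
flight=C69: dist_km < 5774 → 62
flight=C72: dist_km < 5774 → 74
flight=C81: dist_km < 2159 and load_pct < 61 → 57
flight=C91: dist_km < 5774 → 44
flight=C93: dist_km < 5774 → 53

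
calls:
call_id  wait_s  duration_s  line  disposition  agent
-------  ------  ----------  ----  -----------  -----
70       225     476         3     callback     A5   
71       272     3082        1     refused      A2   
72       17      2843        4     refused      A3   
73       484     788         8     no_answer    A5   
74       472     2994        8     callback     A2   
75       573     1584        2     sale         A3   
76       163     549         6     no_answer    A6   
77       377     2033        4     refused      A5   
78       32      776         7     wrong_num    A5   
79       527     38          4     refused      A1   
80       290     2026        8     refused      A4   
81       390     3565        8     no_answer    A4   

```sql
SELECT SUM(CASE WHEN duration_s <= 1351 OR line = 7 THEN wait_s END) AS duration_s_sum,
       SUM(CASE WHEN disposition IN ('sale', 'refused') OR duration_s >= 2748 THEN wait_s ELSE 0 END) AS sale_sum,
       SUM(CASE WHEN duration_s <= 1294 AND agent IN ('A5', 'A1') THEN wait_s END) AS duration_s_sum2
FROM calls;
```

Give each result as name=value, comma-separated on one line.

duration_s_sum=1431, sale_sum=2918, duration_s_sum2=1268

[duration_s_sum: duration_s <= 1351 OR line = 7]
call_id=70: ✓ → 225
call_id=71: ✗
call_id=72: ✗
call_id=73: ✓ → 484
call_id=74: ✗
call_id=75: ✗
call_id=76: ✓ → 163
call_id=77: ✗
call_id=78: ✓ → 32
call_id=79: ✓ → 527
call_id=80: ✗
call_id=81: ✗
duration_s_sum = 225 + 484 + 163 + 32 + 527 = 1431
—
[sale_sum: disposition IN ('sale', 'refused') OR duration_s >= 2748]
call_id=70: ✗
call_id=71: ✓ → 272
call_id=72: ✓ → 17
call_id=73: ✗
call_id=74: ✓ → 472
call_id=75: ✓ → 573
call_id=76: ✗
call_id=77: ✓ → 377
call_id=78: ✗
call_id=79: ✓ → 527
call_id=80: ✓ → 290
call_id=81: ✓ → 390
sale_sum = 272 + 17 + 472 + 573 + 377 + 527 + 290 + 390 = 2918
—
[duration_s_sum2: duration_s <= 1294 AND agent IN ('A5', 'A1')]
call_id=70: ✓ → 225
call_id=71: ✗
call_id=72: ✗
call_id=73: ✓ → 484
call_id=74: ✗
call_id=75: ✗
call_id=76: ✗
call_id=77: ✗
call_id=78: ✓ → 32
call_id=79: ✓ → 527
call_id=80: ✗
call_id=81: ✗
duration_s_sum2 = 225 + 484 + 32 + 527 = 1268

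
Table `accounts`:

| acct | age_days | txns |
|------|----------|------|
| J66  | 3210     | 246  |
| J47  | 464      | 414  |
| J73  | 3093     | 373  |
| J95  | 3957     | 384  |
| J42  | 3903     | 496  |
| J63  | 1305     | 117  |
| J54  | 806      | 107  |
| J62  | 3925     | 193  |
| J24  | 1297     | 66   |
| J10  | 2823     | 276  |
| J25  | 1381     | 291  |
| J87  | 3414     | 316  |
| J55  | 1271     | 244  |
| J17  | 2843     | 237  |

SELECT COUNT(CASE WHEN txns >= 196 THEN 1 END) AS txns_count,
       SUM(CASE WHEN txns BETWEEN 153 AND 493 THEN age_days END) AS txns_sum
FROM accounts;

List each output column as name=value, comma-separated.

[txns_count: txns >= 196]
acct=J66: ✓ → 1
acct=J47: ✓ → 1
acct=J73: ✓ → 1
acct=J95: ✓ → 1
acct=J42: ✓ → 1
acct=J63: ✗
acct=J54: ✗
acct=J62: ✗
acct=J24: ✗
acct=J10: ✓ → 1
acct=J25: ✓ → 1
acct=J87: ✓ → 1
acct=J55: ✓ → 1
acct=J17: ✓ → 1
txns_count = COUNT(1, 1, 1, 1, 1, 1, 1, 1, 1, 1) = 10
—
[txns_sum: txns BETWEEN 153 AND 493]
acct=J66: ✓ → 3210
acct=J47: ✓ → 464
acct=J73: ✓ → 3093
acct=J95: ✓ → 3957
acct=J42: ✗
acct=J63: ✗
acct=J54: ✗
acct=J62: ✓ → 3925
acct=J24: ✗
acct=J10: ✓ → 2823
acct=J25: ✓ → 1381
acct=J87: ✓ → 3414
acct=J55: ✓ → 1271
acct=J17: ✓ → 2843
txns_sum = 3210 + 464 + 3093 + 3957 + 3925 + 2823 + 1381 + 3414 + 1271 + 2843 = 26381

txns_count=10, txns_sum=26381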